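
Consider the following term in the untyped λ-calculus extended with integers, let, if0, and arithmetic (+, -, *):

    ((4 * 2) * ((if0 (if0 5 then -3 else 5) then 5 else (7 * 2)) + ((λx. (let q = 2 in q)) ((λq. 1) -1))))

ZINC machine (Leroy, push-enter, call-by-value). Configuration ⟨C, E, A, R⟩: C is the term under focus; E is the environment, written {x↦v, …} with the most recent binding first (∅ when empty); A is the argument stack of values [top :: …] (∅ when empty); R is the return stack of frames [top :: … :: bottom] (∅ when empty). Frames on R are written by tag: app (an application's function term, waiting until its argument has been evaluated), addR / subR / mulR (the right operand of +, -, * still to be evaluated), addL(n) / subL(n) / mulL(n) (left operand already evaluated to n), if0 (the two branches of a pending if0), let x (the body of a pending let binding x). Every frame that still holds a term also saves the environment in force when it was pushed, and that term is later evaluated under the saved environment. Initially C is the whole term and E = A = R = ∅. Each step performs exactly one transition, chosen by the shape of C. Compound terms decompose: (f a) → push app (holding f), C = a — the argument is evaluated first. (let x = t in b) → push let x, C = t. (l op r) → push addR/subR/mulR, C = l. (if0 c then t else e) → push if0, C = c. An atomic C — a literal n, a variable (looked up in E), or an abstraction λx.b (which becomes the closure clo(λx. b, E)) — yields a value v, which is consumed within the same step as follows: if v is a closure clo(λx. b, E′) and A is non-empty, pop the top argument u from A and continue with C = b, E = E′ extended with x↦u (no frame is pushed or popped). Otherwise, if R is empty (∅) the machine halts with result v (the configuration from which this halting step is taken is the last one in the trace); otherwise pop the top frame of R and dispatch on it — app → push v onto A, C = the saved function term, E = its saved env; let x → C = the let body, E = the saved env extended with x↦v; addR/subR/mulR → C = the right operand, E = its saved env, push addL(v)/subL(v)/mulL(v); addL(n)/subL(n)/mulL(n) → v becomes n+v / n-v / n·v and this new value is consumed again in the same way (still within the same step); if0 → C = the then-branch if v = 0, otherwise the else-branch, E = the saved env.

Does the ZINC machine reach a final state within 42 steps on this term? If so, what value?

Answer: 128

Derivation:
[0] [C=((4 * 2) * ((if0 (if0 5 then -3 else 5) then 5 else (7 * 2)) + ((λx. (let q = 2 in q)) ((λq. 1) -1)))) | E=∅ | A=∅ | R=∅]
[1] [C=(4 * 2) | E=∅ | A=∅ | R=[mulR]]
[2] [C=4 | E=∅ | A=∅ | R=[mulR :: mulR]]
[3] [C=2 | E=∅ | A=∅ | R=[mulL(4) :: mulR]]
[4] [C=((if0 (if0 5 then -3 else 5) then 5 else (7 * 2)) + ((λx. (let q = 2 in q)) ((λq. 1) -1))) | E=∅ | A=∅ | R=[mulL(8)]]
[5] [C=(if0 (if0 5 then -3 else 5) then 5 else (7 * 2)) | E=∅ | A=∅ | R=[addR :: mulL(8)]]
[6] [C=(if0 5 then -3 else 5) | E=∅ | A=∅ | R=[if0 :: addR :: mulL(8)]]
[7] [C=5 | E=∅ | A=∅ | R=[if0 :: if0 :: addR :: mulL(8)]]
[8] [C=5 | E=∅ | A=∅ | R=[if0 :: addR :: mulL(8)]]
[9] [C=(7 * 2) | E=∅ | A=∅ | R=[addR :: mulL(8)]]
[10] [C=7 | E=∅ | A=∅ | R=[mulR :: addR :: mulL(8)]]
[11] [C=2 | E=∅ | A=∅ | R=[mulL(7) :: addR :: mulL(8)]]
[12] [C=((λx. (let q = 2 in q)) ((λq. 1) -1)) | E=∅ | A=∅ | R=[addL(14) :: mulL(8)]]
[13] [C=((λq. 1) -1) | E=∅ | A=∅ | R=[app :: addL(14) :: mulL(8)]]
[14] [C=-1 | E=∅ | A=∅ | R=[app :: app :: addL(14) :: mulL(8)]]
[15] [C=(λq. 1) | E=∅ | A=[-1] | R=[app :: addL(14) :: mulL(8)]]
[16] [C=1 | E={q↦-1} | A=∅ | R=[app :: addL(14) :: mulL(8)]]
[17] [C=(λx. (let q = 2 in q)) | E=∅ | A=[1] | R=[addL(14) :: mulL(8)]]
[18] [C=(let q = 2 in q) | E={x↦1} | A=∅ | R=[addL(14) :: mulL(8)]]
[19] [C=2 | E={x↦1} | A=∅ | R=[let q :: addL(14) :: mulL(8)]]
[20] [C=q | E={q↦2, x↦1} | A=∅ | R=[addL(14) :: mulL(8)]]
→ final value 128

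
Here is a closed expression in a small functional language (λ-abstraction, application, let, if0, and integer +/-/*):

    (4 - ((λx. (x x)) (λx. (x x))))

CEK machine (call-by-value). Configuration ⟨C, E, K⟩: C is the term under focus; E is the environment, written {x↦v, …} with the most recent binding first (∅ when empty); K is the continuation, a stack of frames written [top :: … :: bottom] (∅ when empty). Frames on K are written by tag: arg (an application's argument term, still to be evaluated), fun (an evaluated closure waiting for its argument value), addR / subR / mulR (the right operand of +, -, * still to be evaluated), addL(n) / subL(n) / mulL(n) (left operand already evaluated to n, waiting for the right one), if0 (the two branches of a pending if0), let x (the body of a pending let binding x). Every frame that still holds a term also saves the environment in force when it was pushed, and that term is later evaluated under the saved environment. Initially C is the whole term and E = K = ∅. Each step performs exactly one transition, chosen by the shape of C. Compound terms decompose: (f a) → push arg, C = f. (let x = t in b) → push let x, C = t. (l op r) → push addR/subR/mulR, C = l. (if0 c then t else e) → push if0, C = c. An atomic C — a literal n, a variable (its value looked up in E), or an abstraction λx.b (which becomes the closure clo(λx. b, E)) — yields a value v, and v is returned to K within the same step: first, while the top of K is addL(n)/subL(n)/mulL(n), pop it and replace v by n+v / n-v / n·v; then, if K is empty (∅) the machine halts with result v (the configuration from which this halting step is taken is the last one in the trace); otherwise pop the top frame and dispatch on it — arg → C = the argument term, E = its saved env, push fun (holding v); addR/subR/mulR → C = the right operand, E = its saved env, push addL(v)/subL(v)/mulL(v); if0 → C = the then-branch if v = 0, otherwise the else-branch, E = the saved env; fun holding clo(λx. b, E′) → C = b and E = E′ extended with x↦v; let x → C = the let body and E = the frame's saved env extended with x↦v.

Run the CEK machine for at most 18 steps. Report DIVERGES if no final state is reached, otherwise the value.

Answer: DIVERGES (no final state within 18 steps)

Derivation:
step 0: [C=(4 - ((λx. (x x)) (λx. (x x)))) | E=∅ | K=∅]
step 1: [C=4 | E=∅ | K=[subR]]
step 2: [C=((λx. (x x)) (λx. (x x))) | E=∅ | K=[subL(4)]]
step 3: [C=(λx. (x x)) | E=∅ | K=[arg :: subL(4)]]
step 4: [C=(λx. (x x)) | E=∅ | K=[fun :: subL(4)]]
step 5: [C=(x x) | E={x↦clo(λx. (x x), ∅)} | K=[subL(4)]]
step 6: [C=x | E={x↦clo(λx. (x x), ∅)} | K=[arg :: subL(4)]]
step 7: [C=x | E={x↦clo(λx. (x x), ∅)} | K=[fun :: subL(4)]]
… configuration repeats with period 3 (steps 5–7 recur indefinitely) …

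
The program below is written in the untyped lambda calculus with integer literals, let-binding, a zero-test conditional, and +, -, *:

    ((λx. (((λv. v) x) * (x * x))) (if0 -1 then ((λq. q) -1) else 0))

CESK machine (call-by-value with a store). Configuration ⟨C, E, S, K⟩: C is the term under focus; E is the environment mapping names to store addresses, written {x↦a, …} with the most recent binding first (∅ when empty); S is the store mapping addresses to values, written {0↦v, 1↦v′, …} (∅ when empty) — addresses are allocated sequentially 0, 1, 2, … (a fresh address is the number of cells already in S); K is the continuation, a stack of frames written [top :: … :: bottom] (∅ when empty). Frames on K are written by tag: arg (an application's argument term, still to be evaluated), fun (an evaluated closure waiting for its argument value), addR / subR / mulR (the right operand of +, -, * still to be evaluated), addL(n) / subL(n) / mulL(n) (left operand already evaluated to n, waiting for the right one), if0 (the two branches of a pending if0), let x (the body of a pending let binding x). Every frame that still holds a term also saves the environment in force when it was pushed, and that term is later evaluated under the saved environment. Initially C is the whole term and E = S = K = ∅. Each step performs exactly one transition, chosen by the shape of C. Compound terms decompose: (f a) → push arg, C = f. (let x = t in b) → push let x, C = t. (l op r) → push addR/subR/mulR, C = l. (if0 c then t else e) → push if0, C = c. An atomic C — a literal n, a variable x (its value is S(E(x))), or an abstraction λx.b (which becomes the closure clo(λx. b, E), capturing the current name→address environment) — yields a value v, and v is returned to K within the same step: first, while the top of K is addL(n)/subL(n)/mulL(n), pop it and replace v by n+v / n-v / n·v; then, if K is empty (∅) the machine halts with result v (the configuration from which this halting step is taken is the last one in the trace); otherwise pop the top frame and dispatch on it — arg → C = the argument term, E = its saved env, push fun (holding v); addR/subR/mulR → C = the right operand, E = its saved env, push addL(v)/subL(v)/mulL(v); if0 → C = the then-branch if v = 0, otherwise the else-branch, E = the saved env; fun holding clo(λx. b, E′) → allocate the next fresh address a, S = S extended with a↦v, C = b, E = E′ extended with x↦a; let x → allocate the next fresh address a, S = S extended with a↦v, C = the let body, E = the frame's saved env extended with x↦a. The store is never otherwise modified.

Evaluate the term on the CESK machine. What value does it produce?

Answer: 0

Machine steps:
[0] ⟨C=((λx. (((λv. v) x) * (x * x))) (if0 -1 then ((λq. q) -1) else 0)); E=∅; S=∅; K=∅⟩
[1] ⟨C=(λx. (((λv. v) x) * (x * x))); E=∅; S=∅; K=[arg]⟩
[2] ⟨C=(if0 -1 then ((λq. q) -1) else 0); E=∅; S=∅; K=[fun]⟩
[3] ⟨C=-1; E=∅; S=∅; K=[if0 :: fun]⟩
[4] ⟨C=0; E=∅; S=∅; K=[fun]⟩
[5] ⟨C=(((λv. v) x) * (x * x)); E={x↦0}; S={0↦0}; K=∅⟩
[6] ⟨C=((λv. v) x); E={x↦0}; S={0↦0}; K=[mulR]⟩
[7] ⟨C=(λv. v); E={x↦0}; S={0↦0}; K=[arg :: mulR]⟩
[8] ⟨C=x; E={x↦0}; S={0↦0}; K=[fun :: mulR]⟩
[9] ⟨C=v; E={v↦1, x↦0}; S={0↦0, 1↦0}; K=[mulR]⟩
[10] ⟨C=(x * x); E={x↦0}; S={0↦0, 1↦0}; K=[mulL(0)]⟩
[11] ⟨C=x; E={x↦0}; S={0↦0, 1↦0}; K=[mulR :: mulL(0)]⟩
[12] ⟨C=x; E={x↦0}; S={0↦0, 1↦0}; K=[mulL(0) :: mulL(0)]⟩
→ final value 0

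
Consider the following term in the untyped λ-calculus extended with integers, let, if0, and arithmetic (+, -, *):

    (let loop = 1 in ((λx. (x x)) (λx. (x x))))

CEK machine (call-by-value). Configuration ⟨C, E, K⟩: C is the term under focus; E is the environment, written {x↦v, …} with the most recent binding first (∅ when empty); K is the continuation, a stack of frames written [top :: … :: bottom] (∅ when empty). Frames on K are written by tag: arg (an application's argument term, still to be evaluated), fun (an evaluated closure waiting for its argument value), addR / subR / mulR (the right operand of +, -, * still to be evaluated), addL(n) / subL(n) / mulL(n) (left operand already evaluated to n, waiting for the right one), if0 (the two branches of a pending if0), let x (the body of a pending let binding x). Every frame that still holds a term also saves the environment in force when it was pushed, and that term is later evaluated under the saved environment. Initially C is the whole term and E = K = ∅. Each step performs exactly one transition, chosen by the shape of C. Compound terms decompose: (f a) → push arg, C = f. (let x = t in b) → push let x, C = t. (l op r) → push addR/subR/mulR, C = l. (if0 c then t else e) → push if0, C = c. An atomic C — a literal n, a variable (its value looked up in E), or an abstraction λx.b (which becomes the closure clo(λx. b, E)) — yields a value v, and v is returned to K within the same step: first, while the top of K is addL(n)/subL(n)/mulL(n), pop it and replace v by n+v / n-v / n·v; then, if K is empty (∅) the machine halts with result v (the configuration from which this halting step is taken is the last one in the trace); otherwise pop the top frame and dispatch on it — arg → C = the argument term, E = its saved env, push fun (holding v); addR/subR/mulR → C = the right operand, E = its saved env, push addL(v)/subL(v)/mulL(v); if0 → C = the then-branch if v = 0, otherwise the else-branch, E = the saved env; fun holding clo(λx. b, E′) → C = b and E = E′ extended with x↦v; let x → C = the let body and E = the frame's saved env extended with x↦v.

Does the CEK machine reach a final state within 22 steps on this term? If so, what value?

0. ⟨C=(let loop = 1 in ((λx. (x x)) (λx. (x x)))); E=∅; K=∅⟩
1. ⟨C=1; E=∅; K=[let loop]⟩
2. ⟨C=((λx. (x x)) (λx. (x x))); E={loop↦1}; K=∅⟩
3. ⟨C=(λx. (x x)); E={loop↦1}; K=[arg]⟩
4. ⟨C=(λx. (x x)); E={loop↦1}; K=[fun]⟩
5. ⟨C=(x x); E={x↦clo(λx. (x x), {loop↦1}), loop↦1}; K=∅⟩
6. ⟨C=x; E={x↦clo(λx. (x x), {loop↦1}), loop↦1}; K=[arg]⟩
7. ⟨C=x; E={x↦clo(λx. (x x), {loop↦1}), loop↦1}; K=[fun]⟩
… configuration repeats with period 3 (steps 5–7 recur indefinitely) …

Answer: DIVERGES (no final state within 22 steps)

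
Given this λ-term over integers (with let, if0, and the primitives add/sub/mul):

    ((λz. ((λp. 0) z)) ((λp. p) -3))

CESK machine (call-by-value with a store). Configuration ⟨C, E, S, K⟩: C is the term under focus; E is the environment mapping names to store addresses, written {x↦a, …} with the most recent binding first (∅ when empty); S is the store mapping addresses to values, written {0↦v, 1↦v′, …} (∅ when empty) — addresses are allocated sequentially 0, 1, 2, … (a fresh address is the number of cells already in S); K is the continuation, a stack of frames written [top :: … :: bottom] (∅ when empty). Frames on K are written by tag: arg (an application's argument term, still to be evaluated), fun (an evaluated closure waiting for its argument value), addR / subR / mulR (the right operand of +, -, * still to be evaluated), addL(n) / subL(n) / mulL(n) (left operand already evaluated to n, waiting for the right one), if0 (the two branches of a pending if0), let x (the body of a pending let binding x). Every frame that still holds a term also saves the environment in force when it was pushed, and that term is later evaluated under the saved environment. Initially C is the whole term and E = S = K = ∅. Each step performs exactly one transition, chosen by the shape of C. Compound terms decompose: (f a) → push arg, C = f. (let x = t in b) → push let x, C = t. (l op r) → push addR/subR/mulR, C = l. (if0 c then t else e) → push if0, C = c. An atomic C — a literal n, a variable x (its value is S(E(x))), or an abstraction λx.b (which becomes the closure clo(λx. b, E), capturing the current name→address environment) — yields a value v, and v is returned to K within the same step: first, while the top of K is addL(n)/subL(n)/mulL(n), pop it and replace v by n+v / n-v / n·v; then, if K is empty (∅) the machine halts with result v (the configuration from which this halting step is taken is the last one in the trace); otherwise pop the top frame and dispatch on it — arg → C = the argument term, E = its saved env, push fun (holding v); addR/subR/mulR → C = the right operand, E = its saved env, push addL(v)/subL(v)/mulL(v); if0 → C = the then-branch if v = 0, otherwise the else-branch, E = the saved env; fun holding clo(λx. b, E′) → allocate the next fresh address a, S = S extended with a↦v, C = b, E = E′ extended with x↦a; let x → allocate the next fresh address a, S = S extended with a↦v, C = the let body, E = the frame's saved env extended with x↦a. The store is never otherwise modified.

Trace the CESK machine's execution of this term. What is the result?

Answer: 0

Machine steps:
step 0: ⟨C=((λz. ((λp. 0) z)) ((λp. p) -3)); E=∅; S=∅; K=∅⟩
step 1: ⟨C=(λz. ((λp. 0) z)); E=∅; S=∅; K=[arg]⟩
step 2: ⟨C=((λp. p) -3); E=∅; S=∅; K=[fun]⟩
step 3: ⟨C=(λp. p); E=∅; S=∅; K=[arg :: fun]⟩
step 4: ⟨C=-3; E=∅; S=∅; K=[fun :: fun]⟩
step 5: ⟨C=p; E={p↦0}; S={0↦-3}; K=[fun]⟩
step 6: ⟨C=((λp. 0) z); E={z↦1}; S={0↦-3, 1↦-3}; K=∅⟩
step 7: ⟨C=(λp. 0); E={z↦1}; S={0↦-3, 1↦-3}; K=[arg]⟩
step 8: ⟨C=z; E={z↦1}; S={0↦-3, 1↦-3}; K=[fun]⟩
step 9: ⟨C=0; E={p↦2, z↦1}; S={0↦-3, 1↦-3, 2↦-3}; K=∅⟩
→ final value 0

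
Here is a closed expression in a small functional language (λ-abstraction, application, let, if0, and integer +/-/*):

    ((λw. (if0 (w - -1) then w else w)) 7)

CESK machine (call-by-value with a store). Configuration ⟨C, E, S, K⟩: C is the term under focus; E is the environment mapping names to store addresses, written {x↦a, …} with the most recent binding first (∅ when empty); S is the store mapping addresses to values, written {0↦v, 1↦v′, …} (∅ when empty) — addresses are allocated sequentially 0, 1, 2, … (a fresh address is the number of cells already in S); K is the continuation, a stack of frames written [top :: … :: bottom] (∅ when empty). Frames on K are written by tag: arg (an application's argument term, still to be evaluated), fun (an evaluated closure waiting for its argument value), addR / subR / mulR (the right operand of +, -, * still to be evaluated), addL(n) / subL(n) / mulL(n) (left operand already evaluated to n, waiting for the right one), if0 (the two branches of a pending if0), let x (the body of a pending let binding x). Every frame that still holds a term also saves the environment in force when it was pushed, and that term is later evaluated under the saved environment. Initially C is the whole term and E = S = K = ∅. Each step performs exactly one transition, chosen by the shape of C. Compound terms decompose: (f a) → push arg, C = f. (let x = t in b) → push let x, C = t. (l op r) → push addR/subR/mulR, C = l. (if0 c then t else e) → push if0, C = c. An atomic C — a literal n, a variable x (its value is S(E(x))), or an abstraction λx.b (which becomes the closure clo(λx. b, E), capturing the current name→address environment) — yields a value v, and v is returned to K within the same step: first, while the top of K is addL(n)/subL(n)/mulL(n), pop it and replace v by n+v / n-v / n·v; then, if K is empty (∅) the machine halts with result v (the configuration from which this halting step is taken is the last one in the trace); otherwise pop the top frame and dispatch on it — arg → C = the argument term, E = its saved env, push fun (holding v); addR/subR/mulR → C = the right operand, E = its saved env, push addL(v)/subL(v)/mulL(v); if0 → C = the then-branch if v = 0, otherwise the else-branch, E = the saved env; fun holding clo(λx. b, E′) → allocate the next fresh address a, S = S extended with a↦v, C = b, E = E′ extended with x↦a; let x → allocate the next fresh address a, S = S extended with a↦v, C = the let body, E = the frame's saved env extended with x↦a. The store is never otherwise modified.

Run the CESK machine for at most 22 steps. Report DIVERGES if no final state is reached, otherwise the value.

[0] <C=((λw. (if0 (w - -1) then w else w)) 7), E=∅, S=∅, K=∅>
[1] <C=(λw. (if0 (w - -1) then w else w)), E=∅, S=∅, K=[arg]>
[2] <C=7, E=∅, S=∅, K=[fun]>
[3] <C=(if0 (w - -1) then w else w), E={w↦0}, S={0↦7}, K=∅>
[4] <C=(w - -1), E={w↦0}, S={0↦7}, K=[if0]>
[5] <C=w, E={w↦0}, S={0↦7}, K=[subR :: if0]>
[6] <C=-1, E={w↦0}, S={0↦7}, K=[subL(7) :: if0]>
[7] <C=w, E={w↦0}, S={0↦7}, K=∅>
→ final value 7

Answer: 7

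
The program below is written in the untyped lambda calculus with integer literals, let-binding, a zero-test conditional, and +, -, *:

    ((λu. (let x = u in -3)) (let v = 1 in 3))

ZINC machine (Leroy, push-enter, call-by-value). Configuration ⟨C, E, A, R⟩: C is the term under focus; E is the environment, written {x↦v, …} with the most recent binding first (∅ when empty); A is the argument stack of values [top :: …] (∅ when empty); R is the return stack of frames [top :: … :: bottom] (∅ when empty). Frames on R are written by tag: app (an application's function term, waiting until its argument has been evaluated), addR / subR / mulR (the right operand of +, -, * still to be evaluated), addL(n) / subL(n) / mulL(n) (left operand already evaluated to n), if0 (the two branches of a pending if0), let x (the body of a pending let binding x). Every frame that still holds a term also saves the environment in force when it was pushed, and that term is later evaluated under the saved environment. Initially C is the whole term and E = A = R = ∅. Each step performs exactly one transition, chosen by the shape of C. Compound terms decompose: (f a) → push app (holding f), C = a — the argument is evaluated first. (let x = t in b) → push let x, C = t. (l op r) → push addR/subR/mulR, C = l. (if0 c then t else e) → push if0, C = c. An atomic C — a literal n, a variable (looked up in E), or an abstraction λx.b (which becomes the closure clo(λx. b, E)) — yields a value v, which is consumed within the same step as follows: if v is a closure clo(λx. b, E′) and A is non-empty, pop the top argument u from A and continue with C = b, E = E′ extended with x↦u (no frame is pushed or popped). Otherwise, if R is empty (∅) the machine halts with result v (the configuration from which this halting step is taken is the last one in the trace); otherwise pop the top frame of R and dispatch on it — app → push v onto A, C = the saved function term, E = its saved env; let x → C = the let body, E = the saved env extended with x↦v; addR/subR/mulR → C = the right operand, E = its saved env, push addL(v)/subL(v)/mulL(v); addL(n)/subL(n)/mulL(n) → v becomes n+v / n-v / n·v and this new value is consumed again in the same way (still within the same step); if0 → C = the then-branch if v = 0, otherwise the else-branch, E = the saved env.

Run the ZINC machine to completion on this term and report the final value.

0. ⟨C=((λu. (let x = u in -3)) (let v = 1 in 3)); E=∅; A=∅; R=∅⟩
1. ⟨C=(let v = 1 in 3); E=∅; A=∅; R=[app]⟩
2. ⟨C=1; E=∅; A=∅; R=[let v :: app]⟩
3. ⟨C=3; E={v↦1}; A=∅; R=[app]⟩
4. ⟨C=(λu. (let x = u in -3)); E=∅; A=[3]; R=∅⟩
5. ⟨C=(let x = u in -3); E={u↦3}; A=∅; R=∅⟩
6. ⟨C=u; E={u↦3}; A=∅; R=[let x]⟩
7. ⟨C=-3; E={x↦3, u↦3}; A=∅; R=∅⟩
→ final value -3

Answer: -3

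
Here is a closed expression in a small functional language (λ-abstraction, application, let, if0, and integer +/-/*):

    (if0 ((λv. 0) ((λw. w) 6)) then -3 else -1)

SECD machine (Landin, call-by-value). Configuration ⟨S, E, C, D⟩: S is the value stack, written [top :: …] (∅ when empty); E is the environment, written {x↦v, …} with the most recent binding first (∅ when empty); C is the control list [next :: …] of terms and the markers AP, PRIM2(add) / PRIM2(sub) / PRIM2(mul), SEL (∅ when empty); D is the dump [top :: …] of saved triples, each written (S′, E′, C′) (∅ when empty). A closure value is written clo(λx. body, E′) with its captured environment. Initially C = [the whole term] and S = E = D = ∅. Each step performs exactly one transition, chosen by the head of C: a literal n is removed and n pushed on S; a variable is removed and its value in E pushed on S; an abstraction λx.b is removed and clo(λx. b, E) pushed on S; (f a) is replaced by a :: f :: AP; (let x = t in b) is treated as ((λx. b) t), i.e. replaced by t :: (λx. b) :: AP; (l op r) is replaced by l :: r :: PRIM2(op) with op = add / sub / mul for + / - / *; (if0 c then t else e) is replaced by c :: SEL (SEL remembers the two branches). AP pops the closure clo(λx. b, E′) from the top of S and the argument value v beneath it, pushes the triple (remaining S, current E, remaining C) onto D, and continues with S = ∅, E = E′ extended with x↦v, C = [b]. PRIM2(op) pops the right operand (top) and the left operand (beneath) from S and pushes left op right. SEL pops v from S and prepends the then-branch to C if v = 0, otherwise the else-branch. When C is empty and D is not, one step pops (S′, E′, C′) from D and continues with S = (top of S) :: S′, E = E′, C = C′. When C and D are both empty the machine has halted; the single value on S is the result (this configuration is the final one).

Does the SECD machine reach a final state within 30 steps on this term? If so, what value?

t=0: <S=∅, E=∅, C=[(if0 ((λv. 0) ((λw. w) 6)) then -3 else -1)], D=∅>
t=1: <S=∅, E=∅, C=[((λv. 0) ((λw. w) 6)) :: SEL], D=∅>
t=2: <S=∅, E=∅, C=[((λw. w) 6) :: (λv. 0) :: AP :: SEL], D=∅>
t=3: <S=∅, E=∅, C=[6 :: (λw. w) :: AP :: (λv. 0) :: AP :: SEL], D=∅>
t=4: <S=[6], E=∅, C=[(λw. w) :: AP :: (λv. 0) :: AP :: SEL], D=∅>
t=5: <S=[clo(λw. w, ∅) :: 6], E=∅, C=[AP :: (λv. 0) :: AP :: SEL], D=∅>
t=6: <S=∅, E={w↦6}, C=[w], D=[(∅, ∅, [(λv. 0) :: AP :: SEL])]>
t=7: <S=[6], E={w↦6}, C=∅, D=[(∅, ∅, [(λv. 0) :: AP :: SEL])]>
t=8: <S=[6], E=∅, C=[(λv. 0) :: AP :: SEL], D=∅>
t=9: <S=[clo(λv. 0, ∅) :: 6], E=∅, C=[AP :: SEL], D=∅>
t=10: <S=∅, E={v↦6}, C=[0], D=[(∅, ∅, [SEL])]>
t=11: <S=[0], E={v↦6}, C=∅, D=[(∅, ∅, [SEL])]>
t=12: <S=[0], E=∅, C=[SEL], D=∅>
t=13: <S=∅, E=∅, C=[-3], D=∅>
t=14: <S=[-3], E=∅, C=∅, D=∅>
→ final value -3

Answer: -3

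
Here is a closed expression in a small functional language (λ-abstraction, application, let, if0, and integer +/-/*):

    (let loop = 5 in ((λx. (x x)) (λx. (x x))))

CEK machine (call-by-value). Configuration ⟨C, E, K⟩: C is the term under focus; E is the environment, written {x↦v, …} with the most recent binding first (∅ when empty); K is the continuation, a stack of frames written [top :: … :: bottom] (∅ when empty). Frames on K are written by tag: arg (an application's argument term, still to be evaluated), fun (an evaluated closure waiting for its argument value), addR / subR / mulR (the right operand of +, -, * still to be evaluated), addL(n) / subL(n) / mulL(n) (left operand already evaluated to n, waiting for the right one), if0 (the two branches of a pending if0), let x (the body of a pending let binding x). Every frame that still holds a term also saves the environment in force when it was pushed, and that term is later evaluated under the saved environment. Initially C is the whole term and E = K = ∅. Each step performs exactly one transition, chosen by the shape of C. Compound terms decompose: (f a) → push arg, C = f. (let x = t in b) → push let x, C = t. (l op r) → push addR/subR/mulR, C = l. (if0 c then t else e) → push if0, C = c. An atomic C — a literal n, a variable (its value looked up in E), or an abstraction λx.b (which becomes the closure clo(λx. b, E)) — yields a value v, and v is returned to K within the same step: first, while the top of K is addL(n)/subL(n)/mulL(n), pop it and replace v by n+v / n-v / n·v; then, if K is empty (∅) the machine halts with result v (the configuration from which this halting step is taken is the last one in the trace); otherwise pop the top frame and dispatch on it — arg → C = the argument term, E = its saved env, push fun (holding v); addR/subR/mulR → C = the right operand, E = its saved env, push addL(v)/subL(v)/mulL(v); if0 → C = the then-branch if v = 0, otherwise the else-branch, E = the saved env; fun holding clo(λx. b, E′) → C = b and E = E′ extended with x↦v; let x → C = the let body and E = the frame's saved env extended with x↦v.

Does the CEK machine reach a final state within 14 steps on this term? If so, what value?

Answer: DIVERGES (no final state within 14 steps)

Execution trace:
[0] ⟨C=(let loop = 5 in ((λx. (x x)) (λx. (x x)))); E=∅; K=∅⟩
[1] ⟨C=5; E=∅; K=[let loop]⟩
[2] ⟨C=((λx. (x x)) (λx. (x x))); E={loop↦5}; K=∅⟩
[3] ⟨C=(λx. (x x)); E={loop↦5}; K=[arg]⟩
[4] ⟨C=(λx. (x x)); E={loop↦5}; K=[fun]⟩
[5] ⟨C=(x x); E={x↦clo(λx. (x x), {loop↦5}), loop↦5}; K=∅⟩
[6] ⟨C=x; E={x↦clo(λx. (x x), {loop↦5}), loop↦5}; K=[arg]⟩
[7] ⟨C=x; E={x↦clo(λx. (x x), {loop↦5}), loop↦5}; K=[fun]⟩
… configuration repeats with period 3 (steps 5–7 recur indefinitely) …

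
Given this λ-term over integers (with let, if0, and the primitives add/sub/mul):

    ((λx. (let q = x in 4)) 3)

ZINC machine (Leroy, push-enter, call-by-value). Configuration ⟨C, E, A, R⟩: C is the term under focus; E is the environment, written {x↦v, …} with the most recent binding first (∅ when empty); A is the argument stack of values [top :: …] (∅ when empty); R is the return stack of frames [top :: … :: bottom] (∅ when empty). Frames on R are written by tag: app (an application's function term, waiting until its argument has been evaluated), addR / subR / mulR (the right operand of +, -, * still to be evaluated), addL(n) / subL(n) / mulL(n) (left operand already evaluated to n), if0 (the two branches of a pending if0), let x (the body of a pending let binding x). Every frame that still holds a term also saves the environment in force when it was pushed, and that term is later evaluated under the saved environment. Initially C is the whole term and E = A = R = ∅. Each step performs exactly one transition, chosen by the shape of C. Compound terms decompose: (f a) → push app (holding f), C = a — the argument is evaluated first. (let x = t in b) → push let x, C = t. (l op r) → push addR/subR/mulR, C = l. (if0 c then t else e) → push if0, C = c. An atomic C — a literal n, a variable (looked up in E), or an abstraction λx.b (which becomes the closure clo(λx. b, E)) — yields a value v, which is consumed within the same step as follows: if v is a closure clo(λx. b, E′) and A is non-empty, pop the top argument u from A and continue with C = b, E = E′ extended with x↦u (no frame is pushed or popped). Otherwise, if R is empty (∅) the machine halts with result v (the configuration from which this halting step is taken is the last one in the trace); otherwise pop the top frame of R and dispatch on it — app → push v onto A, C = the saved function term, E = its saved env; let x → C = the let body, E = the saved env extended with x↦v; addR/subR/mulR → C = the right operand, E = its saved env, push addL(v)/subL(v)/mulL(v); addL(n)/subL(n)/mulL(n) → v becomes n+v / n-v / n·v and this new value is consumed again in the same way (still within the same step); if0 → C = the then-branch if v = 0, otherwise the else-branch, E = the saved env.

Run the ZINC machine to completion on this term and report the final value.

step 0: [C=((λx. (let q = x in 4)) 3) | E=∅ | A=∅ | R=∅]
step 1: [C=3 | E=∅ | A=∅ | R=[app]]
step 2: [C=(λx. (let q = x in 4)) | E=∅ | A=[3] | R=∅]
step 3: [C=(let q = x in 4) | E={x↦3} | A=∅ | R=∅]
step 4: [C=x | E={x↦3} | A=∅ | R=[let q]]
step 5: [C=4 | E={q↦3, x↦3} | A=∅ | R=∅]
→ final value 4

Answer: 4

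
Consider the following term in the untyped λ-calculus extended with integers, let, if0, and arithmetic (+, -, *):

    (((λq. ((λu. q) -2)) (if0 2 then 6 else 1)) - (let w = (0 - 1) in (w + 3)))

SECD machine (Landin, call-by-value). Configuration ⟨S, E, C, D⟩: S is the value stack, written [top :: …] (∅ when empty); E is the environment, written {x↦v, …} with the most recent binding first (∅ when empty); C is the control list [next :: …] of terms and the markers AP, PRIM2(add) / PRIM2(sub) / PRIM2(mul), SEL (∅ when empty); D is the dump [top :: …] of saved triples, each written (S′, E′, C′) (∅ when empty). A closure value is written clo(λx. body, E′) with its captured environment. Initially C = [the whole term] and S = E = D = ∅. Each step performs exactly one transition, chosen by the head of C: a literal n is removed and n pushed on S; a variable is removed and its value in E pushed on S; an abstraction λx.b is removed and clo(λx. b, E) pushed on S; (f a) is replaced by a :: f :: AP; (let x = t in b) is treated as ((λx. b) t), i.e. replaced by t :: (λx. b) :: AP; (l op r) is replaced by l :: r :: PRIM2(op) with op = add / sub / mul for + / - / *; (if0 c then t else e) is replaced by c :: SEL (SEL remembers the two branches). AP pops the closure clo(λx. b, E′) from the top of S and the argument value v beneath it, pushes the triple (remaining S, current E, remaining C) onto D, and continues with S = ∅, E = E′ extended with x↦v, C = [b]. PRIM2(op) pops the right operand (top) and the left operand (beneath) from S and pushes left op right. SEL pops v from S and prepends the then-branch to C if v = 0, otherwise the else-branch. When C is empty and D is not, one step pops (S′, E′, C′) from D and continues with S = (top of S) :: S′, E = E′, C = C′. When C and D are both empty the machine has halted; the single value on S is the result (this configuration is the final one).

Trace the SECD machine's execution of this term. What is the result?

Answer: -1

Derivation:
[0] [S=∅ | E=∅ | C=[(((λq. ((λu. q) -2)) (if0 2 then 6 else 1)) - (let w = (0 - 1) in (w + 3)))] | D=∅]
[1] [S=∅ | E=∅ | C=[((λq. ((λu. q) -2)) (if0 2 then 6 else 1)) :: (let w = (0 - 1) in (w + 3)) :: PRIM2(sub)] | D=∅]
[2] [S=∅ | E=∅ | C=[(if0 2 then 6 else 1) :: (λq. ((λu. q) -2)) :: AP :: (let w = (0 - 1) in (w + 3)) :: PRIM2(sub)] | D=∅]
[3] [S=∅ | E=∅ | C=[2 :: SEL :: (λq. ((λu. q) -2)) :: AP :: (let w = (0 - 1) in (w + 3)) :: PRIM2(sub)] | D=∅]
[4] [S=[2] | E=∅ | C=[SEL :: (λq. ((λu. q) -2)) :: AP :: (let w = (0 - 1) in (w + 3)) :: PRIM2(sub)] | D=∅]
[5] [S=∅ | E=∅ | C=[1 :: (λq. ((λu. q) -2)) :: AP :: (let w = (0 - 1) in (w + 3)) :: PRIM2(sub)] | D=∅]
[6] [S=[1] | E=∅ | C=[(λq. ((λu. q) -2)) :: AP :: (let w = (0 - 1) in (w + 3)) :: PRIM2(sub)] | D=∅]
[7] [S=[clo(λq. ((λu. q) -2), ∅) :: 1] | E=∅ | C=[AP :: (let w = (0 - 1) in (w + 3)) :: PRIM2(sub)] | D=∅]
[8] [S=∅ | E={q↦1} | C=[((λu. q) -2)] | D=[(∅, ∅, [(let w = (0 - 1) in (w + 3)) :: PRIM2(sub)])]]
[9] [S=∅ | E={q↦1} | C=[-2 :: (λu. q) :: AP] | D=[(∅, ∅, [(let w = (0 - 1) in (w + 3)) :: PRIM2(sub)])]]
[10] [S=[-2] | E={q↦1} | C=[(λu. q) :: AP] | D=[(∅, ∅, [(let w = (0 - 1) in (w + 3)) :: PRIM2(sub)])]]
[11] [S=[clo(λu. q, {q↦1}) :: -2] | E={q↦1} | C=[AP] | D=[(∅, ∅, [(let w = (0 - 1) in (w + 3)) :: PRIM2(sub)])]]
[12] [S=∅ | E={u↦-2, q↦1} | C=[q] | D=[(∅, {q↦1}, ∅) :: (∅, ∅, [(let w = (0 - 1) in (w + 3)) :: PRIM2(sub)])]]
[13] [S=[1] | E={u↦-2, q↦1} | C=∅ | D=[(∅, {q↦1}, ∅) :: (∅, ∅, [(let w = (0 - 1) in (w + 3)) :: PRIM2(sub)])]]
[14] [S=[1] | E={q↦1} | C=∅ | D=[(∅, ∅, [(let w = (0 - 1) in (w + 3)) :: PRIM2(sub)])]]
[15] [S=[1] | E=∅ | C=[(let w = (0 - 1) in (w + 3)) :: PRIM2(sub)] | D=∅]
[16] [S=[1] | E=∅ | C=[(0 - 1) :: (λw. (w + 3)) :: AP :: PRIM2(sub)] | D=∅]
[17] [S=[1] | E=∅ | C=[0 :: 1 :: PRIM2(sub) :: (λw. (w + 3)) :: AP :: PRIM2(sub)] | D=∅]
[18] [S=[0 :: 1] | E=∅ | C=[1 :: PRIM2(sub) :: (λw. (w + 3)) :: AP :: PRIM2(sub)] | D=∅]
[19] [S=[1 :: 0 :: 1] | E=∅ | C=[PRIM2(sub) :: (λw. (w + 3)) :: AP :: PRIM2(sub)] | D=∅]
[20] [S=[-1 :: 1] | E=∅ | C=[(λw. (w + 3)) :: AP :: PRIM2(sub)] | D=∅]
[21] [S=[clo(λw. (w + 3), ∅) :: -1 :: 1] | E=∅ | C=[AP :: PRIM2(sub)] | D=∅]
[22] [S=∅ | E={w↦-1} | C=[(w + 3)] | D=[([1], ∅, [PRIM2(sub)])]]
[23] [S=∅ | E={w↦-1} | C=[w :: 3 :: PRIM2(add)] | D=[([1], ∅, [PRIM2(sub)])]]
[24] [S=[-1] | E={w↦-1} | C=[3 :: PRIM2(add)] | D=[([1], ∅, [PRIM2(sub)])]]
[25] [S=[3 :: -1] | E={w↦-1} | C=[PRIM2(add)] | D=[([1], ∅, [PRIM2(sub)])]]
[26] [S=[2] | E={w↦-1} | C=∅ | D=[([1], ∅, [PRIM2(sub)])]]
[27] [S=[2 :: 1] | E=∅ | C=[PRIM2(sub)] | D=∅]
[28] [S=[-1] | E=∅ | C=∅ | D=∅]
→ final value -1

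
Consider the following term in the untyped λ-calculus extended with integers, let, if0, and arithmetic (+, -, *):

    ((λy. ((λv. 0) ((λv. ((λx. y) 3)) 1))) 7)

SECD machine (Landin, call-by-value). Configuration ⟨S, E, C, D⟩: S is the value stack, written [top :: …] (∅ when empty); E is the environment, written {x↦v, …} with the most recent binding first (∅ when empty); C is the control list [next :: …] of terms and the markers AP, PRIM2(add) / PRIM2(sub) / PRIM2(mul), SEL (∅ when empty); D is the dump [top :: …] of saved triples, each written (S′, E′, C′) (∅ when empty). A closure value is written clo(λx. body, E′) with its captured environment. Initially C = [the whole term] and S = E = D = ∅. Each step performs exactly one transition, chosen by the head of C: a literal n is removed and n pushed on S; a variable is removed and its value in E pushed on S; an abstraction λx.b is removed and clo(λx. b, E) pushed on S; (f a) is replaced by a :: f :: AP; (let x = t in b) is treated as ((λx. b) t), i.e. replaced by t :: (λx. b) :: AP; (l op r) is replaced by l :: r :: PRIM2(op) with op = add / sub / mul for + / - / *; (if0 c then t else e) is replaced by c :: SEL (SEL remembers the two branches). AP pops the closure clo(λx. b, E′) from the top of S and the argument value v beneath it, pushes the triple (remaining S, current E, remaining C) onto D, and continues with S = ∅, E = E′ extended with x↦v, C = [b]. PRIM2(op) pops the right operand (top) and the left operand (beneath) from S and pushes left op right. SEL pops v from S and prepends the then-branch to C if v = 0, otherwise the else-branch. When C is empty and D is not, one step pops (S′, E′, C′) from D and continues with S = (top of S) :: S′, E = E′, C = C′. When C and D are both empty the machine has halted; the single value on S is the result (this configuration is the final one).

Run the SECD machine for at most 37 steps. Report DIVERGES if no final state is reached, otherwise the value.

step 0: ⟨S=∅; E=∅; C=[((λy. ((λv. 0) ((λv. ((λx. y) 3)) 1))) 7)]; D=∅⟩
step 1: ⟨S=∅; E=∅; C=[7 :: (λy. ((λv. 0) ((λv. ((λx. y) 3)) 1))) :: AP]; D=∅⟩
step 2: ⟨S=[7]; E=∅; C=[(λy. ((λv. 0) ((λv. ((λx. y) 3)) 1))) :: AP]; D=∅⟩
step 3: ⟨S=[clo(λy. ((λv. 0) ((λv. ((λx. y) 3)) 1)), ∅) :: 7]; E=∅; C=[AP]; D=∅⟩
step 4: ⟨S=∅; E={y↦7}; C=[((λv. 0) ((λv. ((λx. y) 3)) 1))]; D=[(∅, ∅, ∅)]⟩
step 5: ⟨S=∅; E={y↦7}; C=[((λv. ((λx. y) 3)) 1) :: (λv. 0) :: AP]; D=[(∅, ∅, ∅)]⟩
step 6: ⟨S=∅; E={y↦7}; C=[1 :: (λv. ((λx. y) 3)) :: AP :: (λv. 0) :: AP]; D=[(∅, ∅, ∅)]⟩
step 7: ⟨S=[1]; E={y↦7}; C=[(λv. ((λx. y) 3)) :: AP :: (λv. 0) :: AP]; D=[(∅, ∅, ∅)]⟩
step 8: ⟨S=[clo(λv. ((λx. y) 3), {y↦7}) :: 1]; E={y↦7}; C=[AP :: (λv. 0) :: AP]; D=[(∅, ∅, ∅)]⟩
step 9: ⟨S=∅; E={v↦1, y↦7}; C=[((λx. y) 3)]; D=[(∅, {y↦7}, [(λv. 0) :: AP]) :: (∅, ∅, ∅)]⟩
step 10: ⟨S=∅; E={v↦1, y↦7}; C=[3 :: (λx. y) :: AP]; D=[(∅, {y↦7}, [(λv. 0) :: AP]) :: (∅, ∅, ∅)]⟩
step 11: ⟨S=[3]; E={v↦1, y↦7}; C=[(λx. y) :: AP]; D=[(∅, {y↦7}, [(λv. 0) :: AP]) :: (∅, ∅, ∅)]⟩
step 12: ⟨S=[clo(λx. y, {v↦1, y↦7}) :: 3]; E={v↦1, y↦7}; C=[AP]; D=[(∅, {y↦7}, [(λv. 0) :: AP]) :: (∅, ∅, ∅)]⟩
step 13: ⟨S=∅; E={x↦3, v↦1, y↦7}; C=[y]; D=[(∅, {v↦1, y↦7}, ∅) :: (∅, {y↦7}, [(λv. 0) :: AP]) :: (∅, ∅, ∅)]⟩
step 14: ⟨S=[7]; E={x↦3, v↦1, y↦7}; C=∅; D=[(∅, {v↦1, y↦7}, ∅) :: (∅, {y↦7}, [(λv. 0) :: AP]) :: (∅, ∅, ∅)]⟩
step 15: ⟨S=[7]; E={v↦1, y↦7}; C=∅; D=[(∅, {y↦7}, [(λv. 0) :: AP]) :: (∅, ∅, ∅)]⟩
step 16: ⟨S=[7]; E={y↦7}; C=[(λv. 0) :: AP]; D=[(∅, ∅, ∅)]⟩
step 17: ⟨S=[clo(λv. 0, {y↦7}) :: 7]; E={y↦7}; C=[AP]; D=[(∅, ∅, ∅)]⟩
step 18: ⟨S=∅; E={v↦7, y↦7}; C=[0]; D=[(∅, {y↦7}, ∅) :: (∅, ∅, ∅)]⟩
step 19: ⟨S=[0]; E={v↦7, y↦7}; C=∅; D=[(∅, {y↦7}, ∅) :: (∅, ∅, ∅)]⟩
step 20: ⟨S=[0]; E={y↦7}; C=∅; D=[(∅, ∅, ∅)]⟩
step 21: ⟨S=[0]; E=∅; C=∅; D=∅⟩
→ final value 0

Answer: 0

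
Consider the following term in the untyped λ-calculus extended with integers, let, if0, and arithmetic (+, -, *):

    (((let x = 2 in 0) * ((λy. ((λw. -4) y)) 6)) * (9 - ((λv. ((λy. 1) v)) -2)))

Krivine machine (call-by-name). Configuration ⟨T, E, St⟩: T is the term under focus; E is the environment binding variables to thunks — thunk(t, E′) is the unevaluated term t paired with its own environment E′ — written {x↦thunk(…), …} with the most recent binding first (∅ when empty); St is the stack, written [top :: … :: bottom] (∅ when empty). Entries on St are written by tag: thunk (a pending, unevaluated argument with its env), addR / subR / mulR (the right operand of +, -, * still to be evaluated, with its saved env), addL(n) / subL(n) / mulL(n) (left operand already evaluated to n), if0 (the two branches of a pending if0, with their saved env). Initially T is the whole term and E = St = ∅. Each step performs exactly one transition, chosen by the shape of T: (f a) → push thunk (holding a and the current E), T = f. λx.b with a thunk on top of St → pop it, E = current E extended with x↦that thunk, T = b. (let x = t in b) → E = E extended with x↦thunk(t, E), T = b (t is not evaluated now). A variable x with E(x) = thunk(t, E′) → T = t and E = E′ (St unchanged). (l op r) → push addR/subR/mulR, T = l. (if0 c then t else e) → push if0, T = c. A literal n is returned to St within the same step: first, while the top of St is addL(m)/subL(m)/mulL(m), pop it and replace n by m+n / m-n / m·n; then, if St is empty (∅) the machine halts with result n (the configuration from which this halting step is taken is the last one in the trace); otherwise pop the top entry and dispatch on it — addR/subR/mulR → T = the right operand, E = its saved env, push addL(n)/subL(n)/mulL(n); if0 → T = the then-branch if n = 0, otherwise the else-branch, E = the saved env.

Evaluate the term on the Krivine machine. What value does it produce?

t=0: ⟨T=(((let x = 2 in 0) * ((λy. ((λw. -4) y)) 6)) * (9 - ((λv. ((λy. 1) v)) -2))); E=∅; St=∅⟩
t=1: ⟨T=((let x = 2 in 0) * ((λy. ((λw. -4) y)) 6)); E=∅; St=[mulR]⟩
t=2: ⟨T=(let x = 2 in 0); E=∅; St=[mulR :: mulR]⟩
t=3: ⟨T=0; E={x↦thunk(2, ∅)}; St=[mulR :: mulR]⟩
t=4: ⟨T=((λy. ((λw. -4) y)) 6); E=∅; St=[mulL(0) :: mulR]⟩
t=5: ⟨T=(λy. ((λw. -4) y)); E=∅; St=[thunk :: mulL(0) :: mulR]⟩
t=6: ⟨T=((λw. -4) y); E={y↦thunk(6, ∅)}; St=[mulL(0) :: mulR]⟩
t=7: ⟨T=(λw. -4); E={y↦thunk(6, ∅)}; St=[thunk :: mulL(0) :: mulR]⟩
t=8: ⟨T=-4; E={w↦thunk(y, {y↦thunk(6, ∅)}), y↦thunk(6, ∅)}; St=[mulL(0) :: mulR]⟩
t=9: ⟨T=(9 - ((λv. ((λy. 1) v)) -2)); E=∅; St=[mulL(0)]⟩
t=10: ⟨T=9; E=∅; St=[subR :: mulL(0)]⟩
t=11: ⟨T=((λv. ((λy. 1) v)) -2); E=∅; St=[subL(9) :: mulL(0)]⟩
t=12: ⟨T=(λv. ((λy. 1) v)); E=∅; St=[thunk :: subL(9) :: mulL(0)]⟩
t=13: ⟨T=((λy. 1) v); E={v↦thunk(-2, ∅)}; St=[subL(9) :: mulL(0)]⟩
t=14: ⟨T=(λy. 1); E={v↦thunk(-2, ∅)}; St=[thunk :: subL(9) :: mulL(0)]⟩
t=15: ⟨T=1; E={y↦thunk(v, {v↦thunk(-2, ∅)}), v↦thunk(-2, ∅)}; St=[subL(9) :: mulL(0)]⟩
→ final value 0

Answer: 0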